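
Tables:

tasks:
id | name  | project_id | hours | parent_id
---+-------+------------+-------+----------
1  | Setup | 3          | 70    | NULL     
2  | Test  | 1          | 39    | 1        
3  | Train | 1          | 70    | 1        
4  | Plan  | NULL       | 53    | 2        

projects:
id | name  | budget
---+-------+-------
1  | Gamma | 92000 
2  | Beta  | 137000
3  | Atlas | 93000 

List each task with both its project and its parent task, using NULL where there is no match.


Two LEFT JOINs from the same base table tasks: one to projects via project_id, one to tasks itself via parent_id. Both are LEFT so every task is preserved.
Match against projects:
  - task 1 (Setup): project_id=3 -> matches Atlas
  - task 2 (Test): project_id=1 -> matches Gamma
  - task 3 (Train): project_id=1 -> matches Gamma
  - task 4 (Plan): project_id=NULL, no match -> kept with NULL
Match against tasks (self):
  - task 1 (Setup): parent_id=NULL -> NULL
  - task 2 (Test): parent_id=1 -> Setup
  - task 3 (Train): parent_id=1 -> Setup
  - task 4 (Plan): parent_id=2 -> Test

SQL:
SELECT a.name, b.name AS project, c.name AS parent
FROM tasks a
LEFT JOIN projects b ON a.project_id = b.id
LEFT JOIN tasks c ON a.parent_id = c.id

Result:
name  | project | parent
------+---------+-------
Setup | Atlas   | NULL  
Test  | Gamma   | Setup 
Train | Gamma   | Setup 
Plan  | NULL    | Test  


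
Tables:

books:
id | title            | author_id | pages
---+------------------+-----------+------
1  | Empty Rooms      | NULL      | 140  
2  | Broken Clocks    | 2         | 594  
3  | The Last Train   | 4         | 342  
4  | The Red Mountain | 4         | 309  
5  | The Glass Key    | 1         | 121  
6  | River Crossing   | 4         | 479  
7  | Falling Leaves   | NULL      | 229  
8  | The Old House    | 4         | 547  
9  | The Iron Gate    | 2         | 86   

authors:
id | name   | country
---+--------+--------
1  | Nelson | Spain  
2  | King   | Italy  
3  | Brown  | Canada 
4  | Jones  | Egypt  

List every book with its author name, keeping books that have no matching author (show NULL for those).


LEFT JOIN keeps every row from books (the left table); where author_id has no match in authors, the author columns become NULL. Walk through each book:
  - book 1 (Empty Rooms): author_id=NULL, no match -> kept with NULL
  - book 2 (Broken Clocks): author_id=2 -> matches King
  - book 3 (The Last Train): author_id=4 -> matches Jones
  - book 4 (The Red Mountain): author_id=4 -> matches Jones
  - book 5 (The Glass Key): author_id=1 -> matches Nelson
  - book 6 (River Crossing): author_id=4 -> matches Jones
  - book 7 (Falling Leaves): author_id=NULL, no match -> kept with NULL
  - book 8 (The Old House): author_id=4 -> matches Jones
  - book 9 (The Iron Gate): author_id=2 -> matches King
All 9 rows appear; 2 have NULL author.

SQL:
SELECT a.title, b.name AS author
FROM books a
LEFT JOIN authors b ON a.author_id = b.id

Result:
title            | author
-----------------+-------
Empty Rooms      | NULL  
Broken Clocks    | King  
The Last Train   | Jones 
The Red Mountain | Jones 
The Glass Key    | Nelson
River Crossing   | Jones 
Falling Leaves   | NULL  
The Old House    | Jones 
The Iron Gate    | King  


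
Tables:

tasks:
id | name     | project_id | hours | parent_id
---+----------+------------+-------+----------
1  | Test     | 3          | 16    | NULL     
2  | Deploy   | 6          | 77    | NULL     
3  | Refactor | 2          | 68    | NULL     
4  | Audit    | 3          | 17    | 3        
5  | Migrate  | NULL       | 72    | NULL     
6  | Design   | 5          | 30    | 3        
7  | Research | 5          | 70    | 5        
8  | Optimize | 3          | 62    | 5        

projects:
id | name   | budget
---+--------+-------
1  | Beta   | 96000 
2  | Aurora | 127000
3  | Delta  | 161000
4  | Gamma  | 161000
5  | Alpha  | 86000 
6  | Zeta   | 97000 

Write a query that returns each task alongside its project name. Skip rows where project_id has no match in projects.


INNER JOIN keeps only tasks rows whose project_id matches an id in projects. Walk through each task:
  - task 1 (Test): project_id=3 -> matches Delta
  - task 2 (Deploy): project_id=6 -> matches Zeta
  - task 3 (Refactor): project_id=2 -> matches Aurora
  - task 4 (Audit): project_id=3 -> matches Delta
  - task 5 (Migrate): project_id=NULL, no match -> dropped
  - task 6 (Design): project_id=5 -> matches Alpha
  - task 7 (Research): project_id=5 -> matches Alpha
  - task 8 (Optimize): project_id=3 -> matches Delta
So 1 of 8 rows is dropped.

SQL:
SELECT a.name, b.name AS project
FROM tasks a
INNER JOIN projects b ON a.project_id = b.id

Result:
name     | project
---------+--------
Test     | Delta  
Deploy   | Zeta   
Refactor | Aurora 
Audit    | Delta  
Design   | Alpha  
Research | Alpha  
Optimize | Delta  


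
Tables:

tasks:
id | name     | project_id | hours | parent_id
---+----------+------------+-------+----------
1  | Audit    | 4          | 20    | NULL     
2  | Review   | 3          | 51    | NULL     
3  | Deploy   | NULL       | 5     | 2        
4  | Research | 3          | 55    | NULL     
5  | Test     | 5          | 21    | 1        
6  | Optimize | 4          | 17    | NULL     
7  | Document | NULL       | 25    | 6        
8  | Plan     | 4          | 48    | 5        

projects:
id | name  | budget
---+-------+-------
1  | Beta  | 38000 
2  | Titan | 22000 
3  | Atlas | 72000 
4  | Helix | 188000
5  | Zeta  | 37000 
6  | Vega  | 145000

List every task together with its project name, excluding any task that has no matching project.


INNER JOIN keeps only tasks rows whose project_id matches an id in projects. Walk through each task:
  - task 1 (Audit): project_id=4 -> matches Helix
  - task 2 (Review): project_id=3 -> matches Atlas
  - task 3 (Deploy): project_id=NULL, no match -> dropped
  - task 4 (Research): project_id=3 -> matches Atlas
  - task 5 (Test): project_id=5 -> matches Zeta
  - task 6 (Optimize): project_id=4 -> matches Helix
  - task 7 (Document): project_id=NULL, no match -> dropped
  - task 8 (Plan): project_id=4 -> matches Helix
So 2 of 8 rows are dropped.

SQL:
SELECT a.name, b.name AS project
FROM tasks a
INNER JOIN projects b ON a.project_id = b.id

Result:
name     | project
---------+--------
Audit    | Helix  
Review   | Atlas  
Research | Atlas  
Test     | Zeta   
Optimize | Helix  
Plan     | Helix  


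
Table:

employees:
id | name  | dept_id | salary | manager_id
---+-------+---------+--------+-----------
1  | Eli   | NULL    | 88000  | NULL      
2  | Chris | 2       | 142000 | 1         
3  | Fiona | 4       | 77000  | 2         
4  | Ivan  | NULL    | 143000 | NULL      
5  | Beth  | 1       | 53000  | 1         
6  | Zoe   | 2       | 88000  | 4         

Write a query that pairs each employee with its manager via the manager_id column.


This is a self-join: employees is joined to a second copy of itself, matching each row's manager_id to another row's id. Use LEFT JOIN so rows with manager_id=NULL are kept.
  - employee 1 (Eli): manager_id=NULL -> NULL
  - employee 2 (Chris): manager_id=1 -> Eli
  - employee 3 (Fiona): manager_id=2 -> Chris
  - employee 4 (Ivan): manager_id=NULL -> NULL
  - employee 5 (Beth): manager_id=1 -> Eli
  - employee 6 (Zoe): manager_id=4 -> Ivan

SQL:
SELECT a.name AS item, b.name AS manager
FROM employees a
LEFT JOIN employees b ON a.manager_id = b.id

Result:
item  | manager
------+--------
Eli   | NULL   
Chris | Eli    
Fiona | Chris  
Ivan  | NULL   
Beth  | Eli    
Zoe   | Ivan   


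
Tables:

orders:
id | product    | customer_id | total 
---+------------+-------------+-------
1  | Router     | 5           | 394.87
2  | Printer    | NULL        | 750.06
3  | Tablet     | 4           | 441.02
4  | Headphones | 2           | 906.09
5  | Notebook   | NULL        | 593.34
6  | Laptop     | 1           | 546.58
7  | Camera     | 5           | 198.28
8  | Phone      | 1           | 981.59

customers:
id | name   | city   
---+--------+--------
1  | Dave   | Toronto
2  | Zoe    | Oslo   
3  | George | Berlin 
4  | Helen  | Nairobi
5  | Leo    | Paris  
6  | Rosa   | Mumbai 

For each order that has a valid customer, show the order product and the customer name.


INNER JOIN keeps only orders rows whose customer_id matches an id in customers. Walk through each order:
  - order 1 (Router): customer_id=5 -> matches Leo
  - order 2 (Printer): customer_id=NULL, no match -> dropped
  - order 3 (Tablet): customer_id=4 -> matches Helen
  - order 4 (Headphones): customer_id=2 -> matches Zoe
  - order 5 (Notebook): customer_id=NULL, no match -> dropped
  - order 6 (Laptop): customer_id=1 -> matches Dave
  - order 7 (Camera): customer_id=5 -> matches Leo
  - order 8 (Phone): customer_id=1 -> matches Dave
So 2 of 8 rows are dropped.

SQL:
SELECT a.product, b.name AS customer
FROM orders a
INNER JOIN customers b ON a.customer_id = b.id

Result:
product    | customer
-----------+---------
Router     | Leo     
Tablet     | Helen   
Headphones | Zoe     
Laptop     | Dave    
Camera     | Leo     
Phone      | Dave    


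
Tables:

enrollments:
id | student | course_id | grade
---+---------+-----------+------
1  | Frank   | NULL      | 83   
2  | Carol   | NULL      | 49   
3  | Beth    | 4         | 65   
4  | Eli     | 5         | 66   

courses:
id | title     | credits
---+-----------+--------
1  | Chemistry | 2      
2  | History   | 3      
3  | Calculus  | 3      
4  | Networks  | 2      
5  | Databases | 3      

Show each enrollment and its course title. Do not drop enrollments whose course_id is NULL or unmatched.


LEFT JOIN keeps every row from enrollments (the left table); where course_id has no match in courses, the course columns become NULL. Walk through each enrollment:
  - enrollment 1 (Frank): course_id=NULL, no match -> kept with NULL
  - enrollment 2 (Carol): course_id=NULL, no match -> kept with NULL
  - enrollment 3 (Beth): course_id=4 -> matches Networks
  - enrollment 4 (Eli): course_id=5 -> matches Databases
All 4 rows appear; 2 have NULL course.

SQL:
SELECT a.student, b.title AS course
FROM enrollments a
LEFT JOIN courses b ON a.course_id = b.id

Result:
student | course   
--------+----------
Frank   | NULL     
Carol   | NULL     
Beth    | Networks 
Eli     | Databases


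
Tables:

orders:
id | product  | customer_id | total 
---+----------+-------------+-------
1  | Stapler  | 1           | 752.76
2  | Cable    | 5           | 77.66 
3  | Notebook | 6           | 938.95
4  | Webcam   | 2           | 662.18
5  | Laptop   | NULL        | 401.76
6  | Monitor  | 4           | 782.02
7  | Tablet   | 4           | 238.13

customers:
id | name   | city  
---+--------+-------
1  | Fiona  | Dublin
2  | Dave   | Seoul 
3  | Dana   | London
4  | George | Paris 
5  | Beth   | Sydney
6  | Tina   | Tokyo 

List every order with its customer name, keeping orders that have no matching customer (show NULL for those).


LEFT JOIN keeps every row from orders (the left table); where customer_id has no match in customers, the customer columns become NULL. Walk through each order:
  - order 1 (Stapler): customer_id=1 -> matches Fiona
  - order 2 (Cable): customer_id=5 -> matches Beth
  - order 3 (Notebook): customer_id=6 -> matches Tina
  - order 4 (Webcam): customer_id=2 -> matches Dave
  - order 5 (Laptop): customer_id=NULL, no match -> kept with NULL
  - order 6 (Monitor): customer_id=4 -> matches George
  - order 7 (Tablet): customer_id=4 -> matches George
All 7 rows appear; 1 has NULL customer.

SQL:
SELECT a.product, b.name AS customer
FROM orders a
LEFT JOIN customers b ON a.customer_id = b.id

Result:
product  | customer
---------+---------
Stapler  | Fiona   
Cable    | Beth    
Notebook | Tina    
Webcam   | Dave    
Laptop   | NULL    
Monitor  | George  
Tablet   | George  


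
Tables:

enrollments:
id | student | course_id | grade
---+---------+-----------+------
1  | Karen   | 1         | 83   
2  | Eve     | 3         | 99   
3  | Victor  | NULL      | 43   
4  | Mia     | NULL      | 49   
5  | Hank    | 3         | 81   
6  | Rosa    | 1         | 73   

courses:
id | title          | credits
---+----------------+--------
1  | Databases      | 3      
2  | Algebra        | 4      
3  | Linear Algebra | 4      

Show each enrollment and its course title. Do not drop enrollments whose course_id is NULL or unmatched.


LEFT JOIN keeps every row from enrollments (the left table); where course_id has no match in courses, the course columns become NULL. Walk through each enrollment:
  - enrollment 1 (Karen): course_id=1 -> matches Databases
  - enrollment 2 (Eve): course_id=3 -> matches Linear Algebra
  - enrollment 3 (Victor): course_id=NULL, no match -> kept with NULL
  - enrollment 4 (Mia): course_id=NULL, no match -> kept with NULL
  - enrollment 5 (Hank): course_id=3 -> matches Linear Algebra
  - enrollment 6 (Rosa): course_id=1 -> matches Databases
All 6 rows appear; 2 have NULL course.

SQL:
SELECT a.student, b.title AS course
FROM enrollments a
LEFT JOIN courses b ON a.course_id = b.id

Result:
student | course        
--------+---------------
Karen   | Databases     
Eve     | Linear Algebra
Victor  | NULL          
Mia     | NULL          
Hank    | Linear Algebra
Rosa    | Databases     


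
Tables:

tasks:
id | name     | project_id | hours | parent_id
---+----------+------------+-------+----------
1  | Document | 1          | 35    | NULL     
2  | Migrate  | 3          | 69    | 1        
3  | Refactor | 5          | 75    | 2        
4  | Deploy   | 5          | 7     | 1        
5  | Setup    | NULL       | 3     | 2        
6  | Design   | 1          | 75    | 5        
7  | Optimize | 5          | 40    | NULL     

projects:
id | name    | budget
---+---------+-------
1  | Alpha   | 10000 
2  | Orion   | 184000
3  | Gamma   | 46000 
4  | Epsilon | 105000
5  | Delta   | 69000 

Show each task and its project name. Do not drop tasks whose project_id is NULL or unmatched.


LEFT JOIN keeps every row from tasks (the left table); where project_id has no match in projects, the project columns become NULL. Walk through each task:
  - task 1 (Document): project_id=1 -> matches Alpha
  - task 2 (Migrate): project_id=3 -> matches Gamma
  - task 3 (Refactor): project_id=5 -> matches Delta
  - task 4 (Deploy): project_id=5 -> matches Delta
  - task 5 (Setup): project_id=NULL, no match -> kept with NULL
  - task 6 (Design): project_id=1 -> matches Alpha
  - task 7 (Optimize): project_id=5 -> matches Delta
All 7 rows appear; 1 has NULL project.

SQL:
SELECT a.name, b.name AS project
FROM tasks a
LEFT JOIN projects b ON a.project_id = b.id

Result:
name     | project
---------+--------
Document | Alpha  
Migrate  | Gamma  
Refactor | Delta  
Deploy   | Delta  
Setup    | NULL   
Design   | Alpha  
Optimize | Delta  


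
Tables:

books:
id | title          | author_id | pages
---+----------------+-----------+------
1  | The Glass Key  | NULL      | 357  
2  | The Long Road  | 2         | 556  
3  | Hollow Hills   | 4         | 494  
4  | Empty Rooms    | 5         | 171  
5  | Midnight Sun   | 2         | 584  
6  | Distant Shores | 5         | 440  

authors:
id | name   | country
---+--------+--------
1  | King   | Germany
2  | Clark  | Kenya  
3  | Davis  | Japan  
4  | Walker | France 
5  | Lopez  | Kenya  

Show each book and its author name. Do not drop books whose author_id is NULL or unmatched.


LEFT JOIN keeps every row from books (the left table); where author_id has no match in authors, the author columns become NULL. Walk through each book:
  - book 1 (The Glass Key): author_id=NULL, no match -> kept with NULL
  - book 2 (The Long Road): author_id=2 -> matches Clark
  - book 3 (Hollow Hills): author_id=4 -> matches Walker
  - book 4 (Empty Rooms): author_id=5 -> matches Lopez
  - book 5 (Midnight Sun): author_id=2 -> matches Clark
  - book 6 (Distant Shores): author_id=5 -> matches Lopez
All 6 rows appear; 1 has NULL author.

SQL:
SELECT a.title, b.name AS author
FROM books a
LEFT JOIN authors b ON a.author_id = b.id

Result:
title          | author
---------------+-------
The Glass Key  | NULL  
The Long Road  | Clark 
Hollow Hills   | Walker
Empty Rooms    | Lopez 
Midnight Sun   | Clark 
Distant Shores | Lopez 


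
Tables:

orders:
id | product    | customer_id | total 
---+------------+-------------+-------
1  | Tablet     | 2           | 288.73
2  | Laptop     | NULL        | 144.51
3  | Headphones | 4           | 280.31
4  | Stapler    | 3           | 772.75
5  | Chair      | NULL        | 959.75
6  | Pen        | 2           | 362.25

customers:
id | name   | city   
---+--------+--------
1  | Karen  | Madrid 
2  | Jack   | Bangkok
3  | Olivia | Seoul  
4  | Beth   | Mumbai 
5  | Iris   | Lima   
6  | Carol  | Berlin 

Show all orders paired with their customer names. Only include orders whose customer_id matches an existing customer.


INNER JOIN keeps only orders rows whose customer_id matches an id in customers. Walk through each order:
  - order 1 (Tablet): customer_id=2 -> matches Jack
  - order 2 (Laptop): customer_id=NULL, no match -> dropped
  - order 3 (Headphones): customer_id=4 -> matches Beth
  - order 4 (Stapler): customer_id=3 -> matches Olivia
  - order 5 (Chair): customer_id=NULL, no match -> dropped
  - order 6 (Pen): customer_id=2 -> matches Jack
So 2 of 6 rows are dropped.

SQL:
SELECT a.product, b.name AS customer
FROM orders a
INNER JOIN customers b ON a.customer_id = b.id

Result:
product    | customer
-----------+---------
Tablet     | Jack    
Headphones | Beth    
Stapler    | Olivia  
Pen        | Jack    


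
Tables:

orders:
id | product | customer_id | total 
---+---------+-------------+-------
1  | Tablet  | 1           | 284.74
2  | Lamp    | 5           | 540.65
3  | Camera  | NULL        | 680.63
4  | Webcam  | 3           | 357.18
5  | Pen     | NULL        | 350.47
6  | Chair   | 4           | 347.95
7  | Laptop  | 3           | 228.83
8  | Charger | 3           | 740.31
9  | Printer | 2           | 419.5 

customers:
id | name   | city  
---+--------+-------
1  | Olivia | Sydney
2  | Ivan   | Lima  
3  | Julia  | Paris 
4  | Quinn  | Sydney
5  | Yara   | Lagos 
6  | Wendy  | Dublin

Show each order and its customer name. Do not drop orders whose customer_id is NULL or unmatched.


LEFT JOIN keeps every row from orders (the left table); where customer_id has no match in customers, the customer columns become NULL. Walk through each order:
  - order 1 (Tablet): customer_id=1 -> matches Olivia
  - order 2 (Lamp): customer_id=5 -> matches Yara
  - order 3 (Camera): customer_id=NULL, no match -> kept with NULL
  - order 4 (Webcam): customer_id=3 -> matches Julia
  - order 5 (Pen): customer_id=NULL, no match -> kept with NULL
  - order 6 (Chair): customer_id=4 -> matches Quinn
  - order 7 (Laptop): customer_id=3 -> matches Julia
  - order 8 (Charger): customer_id=3 -> matches Julia
  - order 9 (Printer): customer_id=2 -> matches Ivan
All 9 rows appear; 2 have NULL customer.

SQL:
SELECT a.product, b.name AS customer
FROM orders a
LEFT JOIN customers b ON a.customer_id = b.id

Result:
product | customer
--------+---------
Tablet  | Olivia  
Lamp    | Yara    
Camera  | NULL    
Webcam  | Julia   
Pen     | NULL    
Chair   | Quinn   
Laptop  | Julia   
Charger | Julia   
Printer | Ivan    


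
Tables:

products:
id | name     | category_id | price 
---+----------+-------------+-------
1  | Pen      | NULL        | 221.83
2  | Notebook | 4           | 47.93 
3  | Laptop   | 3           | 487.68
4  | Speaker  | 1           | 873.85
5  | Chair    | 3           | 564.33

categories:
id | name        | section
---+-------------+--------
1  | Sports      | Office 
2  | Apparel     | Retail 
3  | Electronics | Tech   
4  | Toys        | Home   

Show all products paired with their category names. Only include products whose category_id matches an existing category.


INNER JOIN keeps only products rows whose category_id matches an id in categories. Walk through each product:
  - product 1 (Pen): category_id=NULL, no match -> dropped
  - product 2 (Notebook): category_id=4 -> matches Toys
  - product 3 (Laptop): category_id=3 -> matches Electronics
  - product 4 (Speaker): category_id=1 -> matches Sports
  - product 5 (Chair): category_id=3 -> matches Electronics
So 1 of 5 rows is dropped.

SQL:
SELECT a.name, b.name AS category
FROM products a
INNER JOIN categories b ON a.category_id = b.id

Result:
name     | category   
---------+------------
Notebook | Toys       
Laptop   | Electronics
Speaker  | Sports     
Chair    | Electronics


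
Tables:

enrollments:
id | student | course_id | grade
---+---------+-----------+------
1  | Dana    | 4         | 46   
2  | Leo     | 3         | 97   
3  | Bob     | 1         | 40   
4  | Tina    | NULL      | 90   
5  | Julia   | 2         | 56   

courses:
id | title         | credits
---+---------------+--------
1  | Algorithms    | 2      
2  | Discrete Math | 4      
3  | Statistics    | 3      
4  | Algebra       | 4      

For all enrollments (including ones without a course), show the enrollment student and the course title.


LEFT JOIN keeps every row from enrollments (the left table); where course_id has no match in courses, the course columns become NULL. Walk through each enrollment:
  - enrollment 1 (Dana): course_id=4 -> matches Algebra
  - enrollment 2 (Leo): course_id=3 -> matches Statistics
  - enrollment 3 (Bob): course_id=1 -> matches Algorithms
  - enrollment 4 (Tina): course_id=NULL, no match -> kept with NULL
  - enrollment 5 (Julia): course_id=2 -> matches Discrete Math
All 5 rows appear; 1 has NULL course.

SQL:
SELECT a.student, b.title AS course
FROM enrollments a
LEFT JOIN courses b ON a.course_id = b.id

Result:
student | course       
--------+--------------
Dana    | Algebra      
Leo     | Statistics   
Bob     | Algorithms   
Tina    | NULL         
Julia   | Discrete Math


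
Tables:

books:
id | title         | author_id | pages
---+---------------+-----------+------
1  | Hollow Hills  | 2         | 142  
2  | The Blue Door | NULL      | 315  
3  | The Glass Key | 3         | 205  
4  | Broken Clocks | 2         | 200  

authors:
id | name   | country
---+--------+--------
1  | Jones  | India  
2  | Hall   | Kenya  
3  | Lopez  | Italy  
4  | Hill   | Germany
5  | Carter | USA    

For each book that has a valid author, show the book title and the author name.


INNER JOIN keeps only books rows whose author_id matches an id in authors. Walk through each book:
  - book 1 (Hollow Hills): author_id=2 -> matches Hall
  - book 2 (The Blue Door): author_id=NULL, no match -> dropped
  - book 3 (The Glass Key): author_id=3 -> matches Lopez
  - book 4 (Broken Clocks): author_id=2 -> matches Hall
So 1 of 4 rows is dropped.

SQL:
SELECT a.title, b.name AS author
FROM books a
INNER JOIN authors b ON a.author_id = b.id

Result:
title         | author
--------------+-------
Hollow Hills  | Hall  
The Glass Key | Lopez 
Broken Clocks | Hall  


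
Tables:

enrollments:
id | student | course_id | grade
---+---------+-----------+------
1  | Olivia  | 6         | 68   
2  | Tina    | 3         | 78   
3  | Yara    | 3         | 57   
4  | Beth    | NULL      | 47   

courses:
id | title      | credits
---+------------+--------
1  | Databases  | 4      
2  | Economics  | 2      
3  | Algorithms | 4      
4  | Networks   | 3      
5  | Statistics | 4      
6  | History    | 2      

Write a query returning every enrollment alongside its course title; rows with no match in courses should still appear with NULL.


LEFT JOIN keeps every row from enrollments (the left table); where course_id has no match in courses, the course columns become NULL. Walk through each enrollment:
  - enrollment 1 (Olivia): course_id=6 -> matches History
  - enrollment 2 (Tina): course_id=3 -> matches Algorithms
  - enrollment 3 (Yara): course_id=3 -> matches Algorithms
  - enrollment 4 (Beth): course_id=NULL, no match -> kept with NULL
All 4 rows appear; 1 has NULL course.

SQL:
SELECT a.student, b.title AS course
FROM enrollments a
LEFT JOIN courses b ON a.course_id = b.id

Result:
student | course    
--------+-----------
Olivia  | History   
Tina    | Algorithms
Yara    | Algorithms
Beth    | NULL      


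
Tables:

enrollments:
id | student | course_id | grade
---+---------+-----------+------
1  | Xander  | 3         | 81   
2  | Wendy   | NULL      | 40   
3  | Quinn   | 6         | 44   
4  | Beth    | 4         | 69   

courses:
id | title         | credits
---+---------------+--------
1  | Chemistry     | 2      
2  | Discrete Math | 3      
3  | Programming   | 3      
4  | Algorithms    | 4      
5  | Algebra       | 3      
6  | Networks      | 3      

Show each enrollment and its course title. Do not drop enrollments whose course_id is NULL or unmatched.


LEFT JOIN keeps every row from enrollments (the left table); where course_id has no match in courses, the course columns become NULL. Walk through each enrollment:
  - enrollment 1 (Xander): course_id=3 -> matches Programming
  - enrollment 2 (Wendy): course_id=NULL, no match -> kept with NULL
  - enrollment 3 (Quinn): course_id=6 -> matches Networks
  - enrollment 4 (Beth): course_id=4 -> matches Algorithms
All 4 rows appear; 1 has NULL course.

SQL:
SELECT a.student, b.title AS course
FROM enrollments a
LEFT JOIN courses b ON a.course_id = b.id

Result:
student | course     
--------+------------
Xander  | Programming
Wendy   | NULL       
Quinn   | Networks   
Beth    | Algorithms 


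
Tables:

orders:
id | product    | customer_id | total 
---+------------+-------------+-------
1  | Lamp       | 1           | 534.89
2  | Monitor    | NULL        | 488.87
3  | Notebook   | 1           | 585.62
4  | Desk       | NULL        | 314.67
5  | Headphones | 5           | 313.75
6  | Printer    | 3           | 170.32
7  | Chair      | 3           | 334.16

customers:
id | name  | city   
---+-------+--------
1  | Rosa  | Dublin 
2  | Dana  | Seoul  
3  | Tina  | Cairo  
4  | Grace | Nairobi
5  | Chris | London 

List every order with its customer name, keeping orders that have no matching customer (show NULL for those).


LEFT JOIN keeps every row from orders (the left table); where customer_id has no match in customers, the customer columns become NULL. Walk through each order:
  - order 1 (Lamp): customer_id=1 -> matches Rosa
  - order 2 (Monitor): customer_id=NULL, no match -> kept with NULL
  - order 3 (Notebook): customer_id=1 -> matches Rosa
  - order 4 (Desk): customer_id=NULL, no match -> kept with NULL
  - order 5 (Headphones): customer_id=5 -> matches Chris
  - order 6 (Printer): customer_id=3 -> matches Tina
  - order 7 (Chair): customer_id=3 -> matches Tina
All 7 rows appear; 2 have NULL customer.

SQL:
SELECT a.product, b.name AS customer
FROM orders a
LEFT JOIN customers b ON a.customer_id = b.id

Result:
product    | customer
-----------+---------
Lamp       | Rosa    
Monitor    | NULL    
Notebook   | Rosa    
Desk       | NULL    
Headphones | Chris   
Printer    | Tina    
Chair      | Tina    


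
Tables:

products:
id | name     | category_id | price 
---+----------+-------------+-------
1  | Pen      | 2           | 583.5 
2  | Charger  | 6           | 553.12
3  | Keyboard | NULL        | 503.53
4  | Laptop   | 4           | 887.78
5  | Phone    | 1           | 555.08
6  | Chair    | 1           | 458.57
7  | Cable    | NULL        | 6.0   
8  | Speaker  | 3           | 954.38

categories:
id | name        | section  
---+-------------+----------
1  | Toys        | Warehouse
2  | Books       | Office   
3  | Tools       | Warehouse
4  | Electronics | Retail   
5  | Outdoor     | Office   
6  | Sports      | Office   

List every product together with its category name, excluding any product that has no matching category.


INNER JOIN keeps only products rows whose category_id matches an id in categories. Walk through each product:
  - product 1 (Pen): category_id=2 -> matches Books
  - product 2 (Charger): category_id=6 -> matches Sports
  - product 3 (Keyboard): category_id=NULL, no match -> dropped
  - product 4 (Laptop): category_id=4 -> matches Electronics
  - product 5 (Phone): category_id=1 -> matches Toys
  - product 6 (Chair): category_id=1 -> matches Toys
  - product 7 (Cable): category_id=NULL, no match -> dropped
  - product 8 (Speaker): category_id=3 -> matches Tools
So 2 of 8 rows are dropped.

SQL:
SELECT a.name, b.name AS category
FROM products a
INNER JOIN categories b ON a.category_id = b.id

Result:
name    | category   
--------+------------
Pen     | Books      
Charger | Sports     
Laptop  | Electronics
Phone   | Toys       
Chair   | Toys       
Speaker | Tools      


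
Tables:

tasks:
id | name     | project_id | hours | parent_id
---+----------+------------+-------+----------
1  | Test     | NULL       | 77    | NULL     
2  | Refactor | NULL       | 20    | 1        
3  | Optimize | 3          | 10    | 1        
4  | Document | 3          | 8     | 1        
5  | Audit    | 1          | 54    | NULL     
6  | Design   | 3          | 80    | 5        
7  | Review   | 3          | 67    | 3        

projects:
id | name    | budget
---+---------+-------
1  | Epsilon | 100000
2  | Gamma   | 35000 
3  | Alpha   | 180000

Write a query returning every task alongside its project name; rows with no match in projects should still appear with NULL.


LEFT JOIN keeps every row from tasks (the left table); where project_id has no match in projects, the project columns become NULL. Walk through each task:
  - task 1 (Test): project_id=NULL, no match -> kept with NULL
  - task 2 (Refactor): project_id=NULL, no match -> kept with NULL
  - task 3 (Optimize): project_id=3 -> matches Alpha
  - task 4 (Document): project_id=3 -> matches Alpha
  - task 5 (Audit): project_id=1 -> matches Epsilon
  - task 6 (Design): project_id=3 -> matches Alpha
  - task 7 (Review): project_id=3 -> matches Alpha
All 7 rows appear; 2 have NULL project.

SQL:
SELECT a.name, b.name AS project
FROM tasks a
LEFT JOIN projects b ON a.project_id = b.id

Result:
name     | project
---------+--------
Test     | NULL   
Refactor | NULL   
Optimize | Alpha  
Document | Alpha  
Audit    | Epsilon
Design   | Alpha  
Review   | Alpha  


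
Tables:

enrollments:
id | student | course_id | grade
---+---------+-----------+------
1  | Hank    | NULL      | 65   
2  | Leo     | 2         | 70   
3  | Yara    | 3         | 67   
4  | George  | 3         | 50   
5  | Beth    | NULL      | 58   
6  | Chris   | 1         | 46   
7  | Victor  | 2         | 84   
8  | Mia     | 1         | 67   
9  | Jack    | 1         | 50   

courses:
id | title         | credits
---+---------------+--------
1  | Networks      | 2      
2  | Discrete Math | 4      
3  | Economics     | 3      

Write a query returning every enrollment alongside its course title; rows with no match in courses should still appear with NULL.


LEFT JOIN keeps every row from enrollments (the left table); where course_id has no match in courses, the course columns become NULL. Walk through each enrollment:
  - enrollment 1 (Hank): course_id=NULL, no match -> kept with NULL
  - enrollment 2 (Leo): course_id=2 -> matches Discrete Math
  - enrollment 3 (Yara): course_id=3 -> matches Economics
  - enrollment 4 (George): course_id=3 -> matches Economics
  - enrollment 5 (Beth): course_id=NULL, no match -> kept with NULL
  - enrollment 6 (Chris): course_id=1 -> matches Networks
  - enrollment 7 (Victor): course_id=2 -> matches Discrete Math
  - enrollment 8 (Mia): course_id=1 -> matches Networks
  - enrollment 9 (Jack): course_id=1 -> matches Networks
All 9 rows appear; 2 have NULL course.

SQL:
SELECT a.student, b.title AS course
FROM enrollments a
LEFT JOIN courses b ON a.course_id = b.id

Result:
student | course       
--------+--------------
Hank    | NULL         
Leo     | Discrete Math
Yara    | Economics    
George  | Economics    
Beth    | NULL         
Chris   | Networks     
Victor  | Discrete Math
Mia     | Networks     
Jack    | Networks     


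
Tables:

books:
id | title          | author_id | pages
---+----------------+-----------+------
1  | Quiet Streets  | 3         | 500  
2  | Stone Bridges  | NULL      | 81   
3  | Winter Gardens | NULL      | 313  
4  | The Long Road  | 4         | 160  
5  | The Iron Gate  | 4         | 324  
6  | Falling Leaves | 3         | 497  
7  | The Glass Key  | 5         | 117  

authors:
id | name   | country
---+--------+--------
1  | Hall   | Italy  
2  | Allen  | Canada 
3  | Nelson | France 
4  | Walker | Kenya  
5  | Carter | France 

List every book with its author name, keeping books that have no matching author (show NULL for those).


LEFT JOIN keeps every row from books (the left table); where author_id has no match in authors, the author columns become NULL. Walk through each book:
  - book 1 (Quiet Streets): author_id=3 -> matches Nelson
  - book 2 (Stone Bridges): author_id=NULL, no match -> kept with NULL
  - book 3 (Winter Gardens): author_id=NULL, no match -> kept with NULL
  - book 4 (The Long Road): author_id=4 -> matches Walker
  - book 5 (The Iron Gate): author_id=4 -> matches Walker
  - book 6 (Falling Leaves): author_id=3 -> matches Nelson
  - book 7 (The Glass Key): author_id=5 -> matches Carter
All 7 rows appear; 2 have NULL author.

SQL:
SELECT a.title, b.name AS author
FROM books a
LEFT JOIN authors b ON a.author_id = b.id

Result:
title          | author
---------------+-------
Quiet Streets  | Nelson
Stone Bridges  | NULL  
Winter Gardens | NULL  
The Long Road  | Walker
The Iron Gate  | Walker
Falling Leaves | Nelson
The Glass Key  | Carter


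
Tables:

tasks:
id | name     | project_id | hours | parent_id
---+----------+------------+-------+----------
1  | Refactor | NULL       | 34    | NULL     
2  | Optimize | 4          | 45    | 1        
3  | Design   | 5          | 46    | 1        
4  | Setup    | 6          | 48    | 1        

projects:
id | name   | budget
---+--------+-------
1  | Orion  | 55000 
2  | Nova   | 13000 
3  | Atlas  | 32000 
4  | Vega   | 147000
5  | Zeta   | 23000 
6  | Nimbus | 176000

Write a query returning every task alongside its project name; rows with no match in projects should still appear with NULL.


LEFT JOIN keeps every row from tasks (the left table); where project_id has no match in projects, the project columns become NULL. Walk through each task:
  - task 1 (Refactor): project_id=NULL, no match -> kept with NULL
  - task 2 (Optimize): project_id=4 -> matches Vega
  - task 3 (Design): project_id=5 -> matches Zeta
  - task 4 (Setup): project_id=6 -> matches Nimbus
All 4 rows appear; 1 has NULL project.

SQL:
SELECT a.name, b.name AS project
FROM tasks a
LEFT JOIN projects b ON a.project_id = b.id

Result:
name     | project
---------+--------
Refactor | NULL   
Optimize | Vega   
Design   | Zeta   
Setup    | Nimbus 


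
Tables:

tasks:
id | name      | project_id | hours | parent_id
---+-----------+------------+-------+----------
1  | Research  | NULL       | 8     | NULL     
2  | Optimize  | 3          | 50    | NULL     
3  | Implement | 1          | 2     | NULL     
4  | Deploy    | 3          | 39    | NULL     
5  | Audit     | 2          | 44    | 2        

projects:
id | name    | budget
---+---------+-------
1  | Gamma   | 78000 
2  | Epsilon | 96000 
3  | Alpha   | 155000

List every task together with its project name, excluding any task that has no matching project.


INNER JOIN keeps only tasks rows whose project_id matches an id in projects. Walk through each task:
  - task 1 (Research): project_id=NULL, no match -> dropped
  - task 2 (Optimize): project_id=3 -> matches Alpha
  - task 3 (Implement): project_id=1 -> matches Gamma
  - task 4 (Deploy): project_id=3 -> matches Alpha
  - task 5 (Audit): project_id=2 -> matches Epsilon
So 1 of 5 rows is dropped.

SQL:
SELECT a.name, b.name AS project
FROM tasks a
INNER JOIN projects b ON a.project_id = b.id

Result:
name      | project
----------+--------
Optimize  | Alpha  
Implement | Gamma  
Deploy    | Alpha  
Audit     | Epsilon


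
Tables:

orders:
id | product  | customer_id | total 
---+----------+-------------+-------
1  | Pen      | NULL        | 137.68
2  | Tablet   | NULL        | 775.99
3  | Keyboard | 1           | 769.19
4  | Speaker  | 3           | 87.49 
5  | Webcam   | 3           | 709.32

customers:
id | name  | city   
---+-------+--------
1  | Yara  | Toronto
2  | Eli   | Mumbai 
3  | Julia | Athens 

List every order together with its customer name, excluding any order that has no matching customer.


INNER JOIN keeps only orders rows whose customer_id matches an id in customers. Walk through each order:
  - order 1 (Pen): customer_id=NULL, no match -> dropped
  - order 2 (Tablet): customer_id=NULL, no match -> dropped
  - order 3 (Keyboard): customer_id=1 -> matches Yara
  - order 4 (Speaker): customer_id=3 -> matches Julia
  - order 5 (Webcam): customer_id=3 -> matches Julia
So 2 of 5 rows are dropped.

SQL:
SELECT a.product, b.name AS customer
FROM orders a
INNER JOIN customers b ON a.customer_id = b.id

Result:
product  | customer
---------+---------
Keyboard | Yara    
Speaker  | Julia   
Webcam   | Julia   


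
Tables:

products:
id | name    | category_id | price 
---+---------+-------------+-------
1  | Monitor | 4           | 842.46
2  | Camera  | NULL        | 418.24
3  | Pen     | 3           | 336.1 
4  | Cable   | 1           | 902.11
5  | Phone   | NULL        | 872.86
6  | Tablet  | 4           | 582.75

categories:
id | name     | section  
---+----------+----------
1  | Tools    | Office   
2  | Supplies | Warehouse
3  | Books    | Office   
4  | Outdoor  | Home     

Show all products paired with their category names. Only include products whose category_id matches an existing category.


INNER JOIN keeps only products rows whose category_id matches an id in categories. Walk through each product:
  - product 1 (Monitor): category_id=4 -> matches Outdoor
  - product 2 (Camera): category_id=NULL, no match -> dropped
  - product 3 (Pen): category_id=3 -> matches Books
  - product 4 (Cable): category_id=1 -> matches Tools
  - product 5 (Phone): category_id=NULL, no match -> dropped
  - product 6 (Tablet): category_id=4 -> matches Outdoor
So 2 of 6 rows are dropped.

SQL:
SELECT a.name, b.name AS category
FROM products a
INNER JOIN categories b ON a.category_id = b.id

Result:
name    | category
--------+---------
Monitor | Outdoor 
Pen     | Books   
Cable   | Tools   
Tablet  | Outdoor 


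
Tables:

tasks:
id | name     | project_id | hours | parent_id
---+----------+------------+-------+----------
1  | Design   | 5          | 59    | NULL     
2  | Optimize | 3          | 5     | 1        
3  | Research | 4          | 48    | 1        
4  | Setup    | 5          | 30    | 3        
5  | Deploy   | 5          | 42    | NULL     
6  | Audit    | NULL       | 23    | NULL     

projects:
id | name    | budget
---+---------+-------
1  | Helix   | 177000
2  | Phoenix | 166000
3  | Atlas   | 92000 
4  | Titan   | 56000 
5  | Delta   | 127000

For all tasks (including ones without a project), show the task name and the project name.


LEFT JOIN keeps every row from tasks (the left table); where project_id has no match in projects, the project columns become NULL. Walk through each task:
  - task 1 (Design): project_id=5 -> matches Delta
  - task 2 (Optimize): project_id=3 -> matches Atlas
  - task 3 (Research): project_id=4 -> matches Titan
  - task 4 (Setup): project_id=5 -> matches Delta
  - task 5 (Deploy): project_id=5 -> matches Delta
  - task 6 (Audit): project_id=NULL, no match -> kept with NULL
All 6 rows appear; 1 has NULL project.

SQL:
SELECT a.name, b.name AS project
FROM tasks a
LEFT JOIN projects b ON a.project_id = b.id

Result:
name     | project
---------+--------
Design   | Delta  
Optimize | Atlas  
Research | Titan  
Setup    | Delta  
Deploy   | Delta  
Audit    | NULL   


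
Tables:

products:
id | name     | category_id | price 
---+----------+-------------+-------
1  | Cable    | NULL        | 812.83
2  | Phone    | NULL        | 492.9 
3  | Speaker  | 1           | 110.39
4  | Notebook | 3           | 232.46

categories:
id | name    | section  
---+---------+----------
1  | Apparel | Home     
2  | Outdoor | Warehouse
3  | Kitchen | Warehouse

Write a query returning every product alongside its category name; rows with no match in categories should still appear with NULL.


LEFT JOIN keeps every row from products (the left table); where category_id has no match in categories, the category columns become NULL. Walk through each product:
  - product 1 (Cable): category_id=NULL, no match -> kept with NULL
  - product 2 (Phone): category_id=NULL, no match -> kept with NULL
  - product 3 (Speaker): category_id=1 -> matches Apparel
  - product 4 (Notebook): category_id=3 -> matches Kitchen
All 4 rows appear; 2 have NULL category.

SQL:
SELECT a.name, b.name AS category
FROM products a
LEFT JOIN categories b ON a.category_id = b.id

Result:
name     | category
---------+---------
Cable    | NULL    
Phone    | NULL    
Speaker  | Apparel 
Notebook | Kitchen 
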